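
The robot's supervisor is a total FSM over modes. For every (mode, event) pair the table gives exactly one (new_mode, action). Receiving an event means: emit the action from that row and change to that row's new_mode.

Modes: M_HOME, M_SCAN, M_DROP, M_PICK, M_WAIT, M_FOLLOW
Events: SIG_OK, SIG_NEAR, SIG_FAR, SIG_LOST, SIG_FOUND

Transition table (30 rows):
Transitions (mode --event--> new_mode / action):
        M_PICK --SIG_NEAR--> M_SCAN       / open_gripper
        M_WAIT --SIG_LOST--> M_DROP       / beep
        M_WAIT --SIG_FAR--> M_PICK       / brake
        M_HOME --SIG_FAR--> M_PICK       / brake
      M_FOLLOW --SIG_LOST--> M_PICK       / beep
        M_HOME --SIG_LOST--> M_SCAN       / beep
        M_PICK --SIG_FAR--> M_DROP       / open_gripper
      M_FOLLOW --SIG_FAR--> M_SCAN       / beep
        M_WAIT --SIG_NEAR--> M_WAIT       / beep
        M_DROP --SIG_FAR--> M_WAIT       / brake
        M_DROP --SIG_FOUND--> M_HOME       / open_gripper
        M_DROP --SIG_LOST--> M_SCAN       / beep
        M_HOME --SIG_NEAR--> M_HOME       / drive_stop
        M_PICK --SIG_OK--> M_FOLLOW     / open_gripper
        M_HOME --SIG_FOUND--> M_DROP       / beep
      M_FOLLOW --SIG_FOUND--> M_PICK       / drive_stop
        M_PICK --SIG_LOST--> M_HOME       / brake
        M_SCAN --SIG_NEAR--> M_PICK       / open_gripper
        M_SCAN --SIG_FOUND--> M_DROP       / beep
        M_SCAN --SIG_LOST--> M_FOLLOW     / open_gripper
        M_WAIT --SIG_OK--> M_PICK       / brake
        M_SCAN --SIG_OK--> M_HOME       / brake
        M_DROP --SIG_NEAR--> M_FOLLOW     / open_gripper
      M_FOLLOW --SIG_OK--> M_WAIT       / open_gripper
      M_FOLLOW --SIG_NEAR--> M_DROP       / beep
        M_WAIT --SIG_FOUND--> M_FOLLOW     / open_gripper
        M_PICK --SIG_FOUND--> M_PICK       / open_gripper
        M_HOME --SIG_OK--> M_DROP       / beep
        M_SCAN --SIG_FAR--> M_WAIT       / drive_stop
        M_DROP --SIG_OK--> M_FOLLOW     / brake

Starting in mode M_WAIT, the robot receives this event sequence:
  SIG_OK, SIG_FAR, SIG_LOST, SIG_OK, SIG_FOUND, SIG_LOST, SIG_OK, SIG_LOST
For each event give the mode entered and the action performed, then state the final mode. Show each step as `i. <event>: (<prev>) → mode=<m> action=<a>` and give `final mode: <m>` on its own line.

1. SIG_OK: (M_WAIT) → mode=M_PICK action=brake
2. SIG_FAR: (M_PICK) → mode=M_DROP action=open_gripper
3. SIG_LOST: (M_DROP) → mode=M_SCAN action=beep
4. SIG_OK: (M_SCAN) → mode=M_HOME action=brake
5. SIG_FOUND: (M_HOME) → mode=M_DROP action=beep
6. SIG_LOST: (M_DROP) → mode=M_SCAN action=beep
7. SIG_OK: (M_SCAN) → mode=M_HOME action=brake
8. SIG_LOST: (M_HOME) → mode=M_SCAN action=beep

final mode: M_SCAN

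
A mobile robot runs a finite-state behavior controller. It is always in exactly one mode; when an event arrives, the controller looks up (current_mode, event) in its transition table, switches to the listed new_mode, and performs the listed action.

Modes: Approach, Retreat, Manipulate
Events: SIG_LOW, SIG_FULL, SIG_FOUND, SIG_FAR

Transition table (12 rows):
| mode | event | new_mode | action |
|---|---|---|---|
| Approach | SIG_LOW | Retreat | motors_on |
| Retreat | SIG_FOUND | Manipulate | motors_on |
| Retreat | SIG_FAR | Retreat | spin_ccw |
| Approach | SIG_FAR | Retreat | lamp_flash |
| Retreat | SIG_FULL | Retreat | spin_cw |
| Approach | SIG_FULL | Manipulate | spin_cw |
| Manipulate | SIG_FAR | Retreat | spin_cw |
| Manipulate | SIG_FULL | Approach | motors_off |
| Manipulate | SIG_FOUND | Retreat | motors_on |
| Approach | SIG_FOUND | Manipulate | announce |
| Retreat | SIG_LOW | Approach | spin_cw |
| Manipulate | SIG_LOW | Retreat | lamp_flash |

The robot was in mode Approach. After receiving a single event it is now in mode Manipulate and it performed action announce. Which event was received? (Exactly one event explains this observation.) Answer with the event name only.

SIG_FOUND

try SIG_LOW: (Approach, SIG_LOW) → (Retreat, motors_on)
try SIG_FULL: (Approach, SIG_FULL) → (Manipulate, spin_cw)
try SIG_FOUND: (Approach, SIG_FOUND) → (Manipulate, announce)  ← matches
try SIG_FAR: (Approach, SIG_FAR) → (Retreat, lamp_flash)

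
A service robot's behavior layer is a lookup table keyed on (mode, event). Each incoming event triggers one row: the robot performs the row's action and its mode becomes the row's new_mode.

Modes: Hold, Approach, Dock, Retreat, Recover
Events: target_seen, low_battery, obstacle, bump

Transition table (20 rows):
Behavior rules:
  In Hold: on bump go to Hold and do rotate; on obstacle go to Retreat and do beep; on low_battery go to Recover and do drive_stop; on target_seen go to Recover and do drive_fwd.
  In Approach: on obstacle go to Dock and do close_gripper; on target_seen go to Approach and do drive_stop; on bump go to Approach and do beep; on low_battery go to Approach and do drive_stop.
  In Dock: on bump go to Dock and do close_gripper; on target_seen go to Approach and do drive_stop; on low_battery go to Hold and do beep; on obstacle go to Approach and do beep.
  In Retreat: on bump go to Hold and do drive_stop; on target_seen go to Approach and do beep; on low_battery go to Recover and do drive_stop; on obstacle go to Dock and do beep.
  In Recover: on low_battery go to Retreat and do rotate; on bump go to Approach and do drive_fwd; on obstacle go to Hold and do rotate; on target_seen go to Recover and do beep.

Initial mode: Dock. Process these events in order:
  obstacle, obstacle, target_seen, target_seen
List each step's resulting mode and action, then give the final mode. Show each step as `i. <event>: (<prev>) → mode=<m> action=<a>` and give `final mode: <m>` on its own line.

final mode: Approach

1. obstacle: (Dock) → mode=Approach action=beep
2. obstacle: (Approach) → mode=Dock action=close_gripper
3. target_seen: (Dock) → mode=Approach action=drive_stop
4. target_seen: (Approach) → mode=Approach action=drive_stop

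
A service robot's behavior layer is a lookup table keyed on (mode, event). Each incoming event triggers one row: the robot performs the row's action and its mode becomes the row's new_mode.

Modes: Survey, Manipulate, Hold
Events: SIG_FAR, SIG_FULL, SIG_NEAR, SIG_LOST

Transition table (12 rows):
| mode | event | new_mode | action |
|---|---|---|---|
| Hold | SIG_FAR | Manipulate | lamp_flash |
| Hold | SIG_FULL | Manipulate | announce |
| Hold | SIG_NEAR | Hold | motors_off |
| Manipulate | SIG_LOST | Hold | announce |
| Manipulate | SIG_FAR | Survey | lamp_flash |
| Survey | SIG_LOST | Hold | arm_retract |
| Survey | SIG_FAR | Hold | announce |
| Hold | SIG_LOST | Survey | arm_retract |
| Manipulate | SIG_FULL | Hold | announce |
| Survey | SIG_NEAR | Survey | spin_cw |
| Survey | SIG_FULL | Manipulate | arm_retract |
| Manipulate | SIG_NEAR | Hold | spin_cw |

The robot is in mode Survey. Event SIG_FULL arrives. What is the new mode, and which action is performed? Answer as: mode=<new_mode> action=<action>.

current mode = Survey; filter table to that mode:
  (Survey, SIG_LOST) → (Hold, arm_retract)
  (Survey, SIG_FAR) → (Hold, announce)
  (Survey, SIG_NEAR) → (Survey, spin_cw)
  (Survey, SIG_FULL) → (Manipulate, arm_retract)  ← event matches
event = SIG_FULL selects (Manipulate, arm_retract)

mode=Manipulate action=arm_retract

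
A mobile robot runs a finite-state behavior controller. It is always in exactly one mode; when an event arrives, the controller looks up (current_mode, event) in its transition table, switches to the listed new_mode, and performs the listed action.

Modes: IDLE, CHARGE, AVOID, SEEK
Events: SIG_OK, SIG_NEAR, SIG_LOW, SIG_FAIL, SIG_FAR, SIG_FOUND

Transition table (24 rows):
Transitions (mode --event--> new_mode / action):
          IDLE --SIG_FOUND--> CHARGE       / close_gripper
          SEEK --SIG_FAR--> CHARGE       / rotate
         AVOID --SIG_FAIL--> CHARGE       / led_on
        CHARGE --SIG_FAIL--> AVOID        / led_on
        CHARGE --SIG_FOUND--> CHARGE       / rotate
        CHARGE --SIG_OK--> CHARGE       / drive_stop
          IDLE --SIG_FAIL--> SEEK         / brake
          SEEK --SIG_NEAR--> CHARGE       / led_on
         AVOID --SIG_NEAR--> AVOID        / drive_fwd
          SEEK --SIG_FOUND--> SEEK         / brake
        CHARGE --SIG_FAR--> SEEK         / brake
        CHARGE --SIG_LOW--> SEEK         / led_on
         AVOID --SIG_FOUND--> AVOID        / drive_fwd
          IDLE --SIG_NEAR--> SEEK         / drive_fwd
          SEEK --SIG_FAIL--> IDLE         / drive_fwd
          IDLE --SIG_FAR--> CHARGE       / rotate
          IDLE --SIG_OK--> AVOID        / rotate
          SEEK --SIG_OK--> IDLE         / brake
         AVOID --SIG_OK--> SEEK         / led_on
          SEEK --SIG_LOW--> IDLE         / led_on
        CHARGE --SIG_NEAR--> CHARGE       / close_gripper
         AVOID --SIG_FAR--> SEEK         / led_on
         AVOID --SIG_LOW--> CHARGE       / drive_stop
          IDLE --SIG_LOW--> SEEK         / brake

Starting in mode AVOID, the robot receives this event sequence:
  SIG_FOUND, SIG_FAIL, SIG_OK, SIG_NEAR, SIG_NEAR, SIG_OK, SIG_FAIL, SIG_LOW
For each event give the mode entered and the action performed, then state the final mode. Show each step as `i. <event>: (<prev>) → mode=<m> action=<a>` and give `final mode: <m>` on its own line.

final mode: CHARGE

1. SIG_FOUND: (AVOID) → mode=AVOID action=drive_fwd
2. SIG_FAIL: (AVOID) → mode=CHARGE action=led_on
3. SIG_OK: (CHARGE) → mode=CHARGE action=drive_stop
4. SIG_NEAR: (CHARGE) → mode=CHARGE action=close_gripper
5. SIG_NEAR: (CHARGE) → mode=CHARGE action=close_gripper
6. SIG_OK: (CHARGE) → mode=CHARGE action=drive_stop
7. SIG_FAIL: (CHARGE) → mode=AVOID action=led_on
8. SIG_LOW: (AVOID) → mode=CHARGE action=drive_stop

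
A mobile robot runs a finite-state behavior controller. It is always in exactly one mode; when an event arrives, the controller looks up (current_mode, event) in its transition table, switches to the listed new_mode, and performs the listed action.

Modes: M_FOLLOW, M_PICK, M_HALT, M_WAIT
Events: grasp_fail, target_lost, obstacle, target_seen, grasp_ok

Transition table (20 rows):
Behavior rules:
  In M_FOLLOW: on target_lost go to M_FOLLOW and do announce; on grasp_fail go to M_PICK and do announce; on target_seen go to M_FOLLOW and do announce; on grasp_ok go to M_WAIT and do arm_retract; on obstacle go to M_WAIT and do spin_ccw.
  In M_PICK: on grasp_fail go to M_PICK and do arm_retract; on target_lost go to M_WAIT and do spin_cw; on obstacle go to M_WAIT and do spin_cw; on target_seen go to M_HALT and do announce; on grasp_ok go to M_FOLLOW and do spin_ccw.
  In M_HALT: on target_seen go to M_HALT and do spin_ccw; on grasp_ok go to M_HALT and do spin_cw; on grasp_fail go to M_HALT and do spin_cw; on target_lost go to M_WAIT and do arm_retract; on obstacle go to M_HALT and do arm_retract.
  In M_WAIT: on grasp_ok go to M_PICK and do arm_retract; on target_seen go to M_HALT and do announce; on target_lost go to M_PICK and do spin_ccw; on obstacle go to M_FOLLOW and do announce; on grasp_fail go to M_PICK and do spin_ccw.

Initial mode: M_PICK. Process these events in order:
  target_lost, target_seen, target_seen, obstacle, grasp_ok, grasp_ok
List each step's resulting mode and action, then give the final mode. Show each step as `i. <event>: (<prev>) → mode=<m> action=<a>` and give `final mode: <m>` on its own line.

1. target_lost: (M_PICK) → mode=M_WAIT action=spin_cw
2. target_seen: (M_WAIT) → mode=M_HALT action=announce
3. target_seen: (M_HALT) → mode=M_HALT action=spin_ccw
4. obstacle: (M_HALT) → mode=M_HALT action=arm_retract
5. grasp_ok: (M_HALT) → mode=M_HALT action=spin_cw
6. grasp_ok: (M_HALT) → mode=M_HALT action=spin_cw

final mode: M_HALT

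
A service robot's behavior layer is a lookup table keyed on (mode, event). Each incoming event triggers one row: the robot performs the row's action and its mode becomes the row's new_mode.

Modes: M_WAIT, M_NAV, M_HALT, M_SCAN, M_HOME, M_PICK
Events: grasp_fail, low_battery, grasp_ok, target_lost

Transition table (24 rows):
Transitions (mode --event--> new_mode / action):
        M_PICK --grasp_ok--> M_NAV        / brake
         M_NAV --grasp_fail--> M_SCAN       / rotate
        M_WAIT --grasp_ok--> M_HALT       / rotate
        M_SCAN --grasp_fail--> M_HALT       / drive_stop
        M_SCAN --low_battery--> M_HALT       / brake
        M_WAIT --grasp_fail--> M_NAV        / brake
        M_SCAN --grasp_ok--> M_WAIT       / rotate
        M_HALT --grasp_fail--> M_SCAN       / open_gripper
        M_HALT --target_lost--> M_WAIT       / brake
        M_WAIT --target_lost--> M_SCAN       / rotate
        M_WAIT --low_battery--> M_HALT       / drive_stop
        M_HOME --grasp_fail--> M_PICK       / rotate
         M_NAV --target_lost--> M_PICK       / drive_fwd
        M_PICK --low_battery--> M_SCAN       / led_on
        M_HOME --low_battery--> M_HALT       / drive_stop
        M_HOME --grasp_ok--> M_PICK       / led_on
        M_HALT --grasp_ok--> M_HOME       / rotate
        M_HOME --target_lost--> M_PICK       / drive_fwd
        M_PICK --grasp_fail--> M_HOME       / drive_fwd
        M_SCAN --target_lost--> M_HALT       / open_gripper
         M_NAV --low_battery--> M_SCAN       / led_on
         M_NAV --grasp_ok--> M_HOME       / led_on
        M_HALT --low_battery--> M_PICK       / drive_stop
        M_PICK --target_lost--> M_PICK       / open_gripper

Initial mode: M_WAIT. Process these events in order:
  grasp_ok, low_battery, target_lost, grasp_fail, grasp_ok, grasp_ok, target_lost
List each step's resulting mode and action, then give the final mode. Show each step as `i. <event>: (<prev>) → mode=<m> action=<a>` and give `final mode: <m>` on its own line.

final mode: M_PICK

1. grasp_ok: (M_WAIT) → mode=M_HALT action=rotate
2. low_battery: (M_HALT) → mode=M_PICK action=drive_stop
3. target_lost: (M_PICK) → mode=M_PICK action=open_gripper
4. grasp_fail: (M_PICK) → mode=M_HOME action=drive_fwd
5. grasp_ok: (M_HOME) → mode=M_PICK action=led_on
6. grasp_ok: (M_PICK) → mode=M_NAV action=brake
7. target_lost: (M_NAV) → mode=M_PICK action=drive_fwd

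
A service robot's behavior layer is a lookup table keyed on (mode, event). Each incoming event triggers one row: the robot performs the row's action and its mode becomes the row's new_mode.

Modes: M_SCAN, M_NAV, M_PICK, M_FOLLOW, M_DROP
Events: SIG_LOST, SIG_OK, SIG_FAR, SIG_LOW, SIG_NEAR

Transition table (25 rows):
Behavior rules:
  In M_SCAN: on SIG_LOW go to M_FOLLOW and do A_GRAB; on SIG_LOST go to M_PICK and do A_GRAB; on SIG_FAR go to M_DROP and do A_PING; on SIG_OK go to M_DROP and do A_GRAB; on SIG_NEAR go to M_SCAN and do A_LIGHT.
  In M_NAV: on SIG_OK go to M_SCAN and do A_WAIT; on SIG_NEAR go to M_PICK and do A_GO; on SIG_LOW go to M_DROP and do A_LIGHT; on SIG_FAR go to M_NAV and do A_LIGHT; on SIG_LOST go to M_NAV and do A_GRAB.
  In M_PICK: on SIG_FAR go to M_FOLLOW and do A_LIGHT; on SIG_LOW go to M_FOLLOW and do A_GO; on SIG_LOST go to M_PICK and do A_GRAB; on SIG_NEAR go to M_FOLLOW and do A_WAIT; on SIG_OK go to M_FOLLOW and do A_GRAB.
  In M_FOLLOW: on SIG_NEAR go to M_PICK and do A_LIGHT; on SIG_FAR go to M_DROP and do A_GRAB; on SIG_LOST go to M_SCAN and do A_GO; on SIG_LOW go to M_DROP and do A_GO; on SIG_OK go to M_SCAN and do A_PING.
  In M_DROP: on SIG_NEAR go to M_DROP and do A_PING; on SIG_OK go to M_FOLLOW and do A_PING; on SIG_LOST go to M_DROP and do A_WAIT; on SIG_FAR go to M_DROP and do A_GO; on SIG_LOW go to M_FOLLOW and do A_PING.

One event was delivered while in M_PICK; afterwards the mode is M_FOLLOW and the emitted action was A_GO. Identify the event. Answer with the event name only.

SIG_LOW

try SIG_LOST: (M_PICK, SIG_LOST) → (M_PICK, A_GRAB)
try SIG_OK: (M_PICK, SIG_OK) → (M_FOLLOW, A_GRAB)
try SIG_FAR: (M_PICK, SIG_FAR) → (M_FOLLOW, A_LIGHT)
try SIG_LOW: (M_PICK, SIG_LOW) → (M_FOLLOW, A_GO)  ← matches
try SIG_NEAR: (M_PICK, SIG_NEAR) → (M_FOLLOW, A_WAIT)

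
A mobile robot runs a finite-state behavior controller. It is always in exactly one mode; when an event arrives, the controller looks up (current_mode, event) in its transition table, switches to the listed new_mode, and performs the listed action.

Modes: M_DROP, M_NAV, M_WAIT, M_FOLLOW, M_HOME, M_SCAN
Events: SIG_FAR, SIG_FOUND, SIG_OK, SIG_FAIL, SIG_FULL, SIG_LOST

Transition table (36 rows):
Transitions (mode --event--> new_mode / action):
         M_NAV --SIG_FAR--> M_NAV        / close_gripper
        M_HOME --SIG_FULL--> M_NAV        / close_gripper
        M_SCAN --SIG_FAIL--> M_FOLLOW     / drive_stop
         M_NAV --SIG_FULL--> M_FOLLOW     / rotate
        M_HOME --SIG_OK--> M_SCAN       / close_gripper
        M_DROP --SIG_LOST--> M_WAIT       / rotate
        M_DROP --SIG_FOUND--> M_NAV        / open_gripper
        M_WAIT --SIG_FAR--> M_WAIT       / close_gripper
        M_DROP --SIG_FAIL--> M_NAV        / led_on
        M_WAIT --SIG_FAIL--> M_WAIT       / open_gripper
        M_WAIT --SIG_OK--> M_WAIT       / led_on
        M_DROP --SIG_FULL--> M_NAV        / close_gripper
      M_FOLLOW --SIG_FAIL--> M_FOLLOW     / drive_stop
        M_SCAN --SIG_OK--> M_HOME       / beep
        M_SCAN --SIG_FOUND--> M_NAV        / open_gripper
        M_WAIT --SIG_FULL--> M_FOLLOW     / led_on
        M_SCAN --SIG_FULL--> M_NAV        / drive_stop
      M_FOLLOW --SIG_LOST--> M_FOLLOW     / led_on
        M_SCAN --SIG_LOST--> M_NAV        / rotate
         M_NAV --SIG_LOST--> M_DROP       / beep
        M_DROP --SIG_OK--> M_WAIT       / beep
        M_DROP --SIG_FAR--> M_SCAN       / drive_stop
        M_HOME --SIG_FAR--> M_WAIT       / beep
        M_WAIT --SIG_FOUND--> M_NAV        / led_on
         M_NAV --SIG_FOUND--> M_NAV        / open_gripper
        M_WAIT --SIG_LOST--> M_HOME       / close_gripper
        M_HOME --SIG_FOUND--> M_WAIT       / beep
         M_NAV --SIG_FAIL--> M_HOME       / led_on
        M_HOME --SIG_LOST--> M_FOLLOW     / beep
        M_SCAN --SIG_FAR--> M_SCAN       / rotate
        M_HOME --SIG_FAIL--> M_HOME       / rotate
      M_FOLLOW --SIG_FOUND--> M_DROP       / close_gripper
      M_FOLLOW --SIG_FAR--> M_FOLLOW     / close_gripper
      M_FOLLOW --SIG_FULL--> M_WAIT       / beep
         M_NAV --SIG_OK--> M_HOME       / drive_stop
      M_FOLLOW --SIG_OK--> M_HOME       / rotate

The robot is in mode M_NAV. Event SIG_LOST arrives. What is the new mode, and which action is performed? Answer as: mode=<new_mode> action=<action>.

mode=M_DROP action=beep

current mode = M_NAV; filter table to that mode:
  (M_NAV, SIG_FAR) → (M_NAV, close_gripper)
  (M_NAV, SIG_FULL) → (M_FOLLOW, rotate)
  (M_NAV, SIG_LOST) → (M_DROP, beep)  ← event matches
  (M_NAV, SIG_FOUND) → (M_NAV, open_gripper)
  (M_NAV, SIG_FAIL) → (M_HOME, led_on)
  (M_NAV, SIG_OK) → (M_HOME, drive_stop)
event = SIG_LOST selects (M_DROP, beep)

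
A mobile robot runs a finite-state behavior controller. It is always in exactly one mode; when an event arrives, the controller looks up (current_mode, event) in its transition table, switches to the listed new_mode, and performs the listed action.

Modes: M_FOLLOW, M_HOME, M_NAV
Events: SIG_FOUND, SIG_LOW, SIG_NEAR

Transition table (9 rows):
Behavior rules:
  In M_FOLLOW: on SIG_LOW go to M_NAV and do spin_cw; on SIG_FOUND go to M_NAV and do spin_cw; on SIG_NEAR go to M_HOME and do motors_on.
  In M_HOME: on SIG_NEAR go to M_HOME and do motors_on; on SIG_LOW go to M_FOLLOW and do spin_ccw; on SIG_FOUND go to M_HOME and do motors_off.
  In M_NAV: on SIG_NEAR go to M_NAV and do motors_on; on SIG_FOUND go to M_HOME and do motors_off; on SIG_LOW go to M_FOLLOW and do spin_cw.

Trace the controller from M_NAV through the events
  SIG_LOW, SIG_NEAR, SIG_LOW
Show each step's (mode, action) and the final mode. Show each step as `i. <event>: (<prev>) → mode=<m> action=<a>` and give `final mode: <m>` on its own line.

1. SIG_LOW: (M_NAV) → mode=M_FOLLOW action=spin_cw
2. SIG_NEAR: (M_FOLLOW) → mode=M_HOME action=motors_on
3. SIG_LOW: (M_HOME) → mode=M_FOLLOW action=spin_ccw

final mode: M_FOLLOW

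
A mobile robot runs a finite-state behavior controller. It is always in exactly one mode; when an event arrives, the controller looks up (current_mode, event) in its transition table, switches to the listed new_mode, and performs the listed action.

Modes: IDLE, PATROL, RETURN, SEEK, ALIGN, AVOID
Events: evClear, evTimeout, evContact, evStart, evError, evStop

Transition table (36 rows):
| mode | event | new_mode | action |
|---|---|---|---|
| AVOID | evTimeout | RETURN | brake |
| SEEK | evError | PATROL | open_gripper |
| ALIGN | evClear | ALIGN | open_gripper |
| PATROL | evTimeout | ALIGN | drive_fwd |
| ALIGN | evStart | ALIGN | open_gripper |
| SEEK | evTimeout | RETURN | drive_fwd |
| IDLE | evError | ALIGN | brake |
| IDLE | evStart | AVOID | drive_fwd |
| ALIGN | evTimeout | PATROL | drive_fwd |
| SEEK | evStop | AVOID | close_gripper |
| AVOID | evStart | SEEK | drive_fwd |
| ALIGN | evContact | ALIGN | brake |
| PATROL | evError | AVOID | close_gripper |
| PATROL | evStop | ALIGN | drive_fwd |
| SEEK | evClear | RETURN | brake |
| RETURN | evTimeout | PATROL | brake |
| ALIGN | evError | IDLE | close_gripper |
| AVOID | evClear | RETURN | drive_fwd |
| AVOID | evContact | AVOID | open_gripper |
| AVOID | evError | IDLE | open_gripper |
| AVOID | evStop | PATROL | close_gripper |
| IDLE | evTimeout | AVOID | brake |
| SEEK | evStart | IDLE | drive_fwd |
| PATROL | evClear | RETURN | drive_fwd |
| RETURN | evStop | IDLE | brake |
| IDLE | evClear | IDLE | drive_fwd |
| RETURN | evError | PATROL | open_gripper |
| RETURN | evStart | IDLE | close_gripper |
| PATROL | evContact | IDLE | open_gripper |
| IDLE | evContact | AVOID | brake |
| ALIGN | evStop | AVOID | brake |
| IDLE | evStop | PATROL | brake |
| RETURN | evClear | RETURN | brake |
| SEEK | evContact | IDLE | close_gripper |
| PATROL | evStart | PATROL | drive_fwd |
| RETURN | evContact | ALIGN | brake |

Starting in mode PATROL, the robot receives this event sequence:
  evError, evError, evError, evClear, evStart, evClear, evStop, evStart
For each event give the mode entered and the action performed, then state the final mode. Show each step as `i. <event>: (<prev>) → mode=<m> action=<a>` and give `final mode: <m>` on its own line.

final mode: SEEK

1. evError: (PATROL) → mode=AVOID action=close_gripper
2. evError: (AVOID) → mode=IDLE action=open_gripper
3. evError: (IDLE) → mode=ALIGN action=brake
4. evClear: (ALIGN) → mode=ALIGN action=open_gripper
5. evStart: (ALIGN) → mode=ALIGN action=open_gripper
6. evClear: (ALIGN) → mode=ALIGN action=open_gripper
7. evStop: (ALIGN) → mode=AVOID action=brake
8. evStart: (AVOID) → mode=SEEK action=drive_fwd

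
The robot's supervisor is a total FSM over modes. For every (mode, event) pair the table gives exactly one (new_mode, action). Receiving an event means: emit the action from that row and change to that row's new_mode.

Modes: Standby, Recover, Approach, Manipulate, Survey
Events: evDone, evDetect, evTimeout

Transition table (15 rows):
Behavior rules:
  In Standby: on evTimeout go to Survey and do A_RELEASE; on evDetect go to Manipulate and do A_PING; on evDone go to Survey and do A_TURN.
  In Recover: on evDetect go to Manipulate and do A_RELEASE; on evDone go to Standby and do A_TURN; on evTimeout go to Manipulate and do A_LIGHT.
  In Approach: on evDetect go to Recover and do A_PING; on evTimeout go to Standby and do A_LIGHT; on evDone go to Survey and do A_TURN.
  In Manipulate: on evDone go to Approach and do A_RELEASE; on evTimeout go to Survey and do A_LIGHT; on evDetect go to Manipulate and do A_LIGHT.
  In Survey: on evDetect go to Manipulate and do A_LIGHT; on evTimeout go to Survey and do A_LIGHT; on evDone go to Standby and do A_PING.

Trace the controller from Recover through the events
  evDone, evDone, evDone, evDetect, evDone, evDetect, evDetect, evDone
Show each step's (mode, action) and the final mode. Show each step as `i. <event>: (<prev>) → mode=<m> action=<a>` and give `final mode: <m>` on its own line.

1. evDone: (Recover) → mode=Standby action=A_TURN
2. evDone: (Standby) → mode=Survey action=A_TURN
3. evDone: (Survey) → mode=Standby action=A_PING
4. evDetect: (Standby) → mode=Manipulate action=A_PING
5. evDone: (Manipulate) → mode=Approach action=A_RELEASE
6. evDetect: (Approach) → mode=Recover action=A_PING
7. evDetect: (Recover) → mode=Manipulate action=A_RELEASE
8. evDone: (Manipulate) → mode=Approach action=A_RELEASE

final mode: Approach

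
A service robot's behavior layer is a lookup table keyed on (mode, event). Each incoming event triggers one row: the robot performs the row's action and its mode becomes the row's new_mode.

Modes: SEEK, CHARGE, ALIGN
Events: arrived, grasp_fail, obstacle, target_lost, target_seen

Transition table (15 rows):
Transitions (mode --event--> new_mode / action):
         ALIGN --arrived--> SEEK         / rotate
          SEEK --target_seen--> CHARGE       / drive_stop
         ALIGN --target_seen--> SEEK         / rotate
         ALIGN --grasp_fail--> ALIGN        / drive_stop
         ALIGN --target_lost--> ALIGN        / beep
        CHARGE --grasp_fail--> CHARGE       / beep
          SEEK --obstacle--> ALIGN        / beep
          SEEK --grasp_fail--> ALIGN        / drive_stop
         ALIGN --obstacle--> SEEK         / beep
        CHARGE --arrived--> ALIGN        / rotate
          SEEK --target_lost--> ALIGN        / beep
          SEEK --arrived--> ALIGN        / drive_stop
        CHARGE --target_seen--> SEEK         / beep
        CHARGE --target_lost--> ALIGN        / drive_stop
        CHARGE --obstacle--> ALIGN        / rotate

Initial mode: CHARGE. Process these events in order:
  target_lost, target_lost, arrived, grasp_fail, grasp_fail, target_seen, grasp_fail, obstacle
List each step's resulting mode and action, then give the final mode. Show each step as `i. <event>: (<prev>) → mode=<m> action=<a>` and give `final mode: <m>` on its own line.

1. target_lost: (CHARGE) → mode=ALIGN action=drive_stop
2. target_lost: (ALIGN) → mode=ALIGN action=beep
3. arrived: (ALIGN) → mode=SEEK action=rotate
4. grasp_fail: (SEEK) → mode=ALIGN action=drive_stop
5. grasp_fail: (ALIGN) → mode=ALIGN action=drive_stop
6. target_seen: (ALIGN) → mode=SEEK action=rotate
7. grasp_fail: (SEEK) → mode=ALIGN action=drive_stop
8. obstacle: (ALIGN) → mode=SEEK action=beep

final mode: SEEK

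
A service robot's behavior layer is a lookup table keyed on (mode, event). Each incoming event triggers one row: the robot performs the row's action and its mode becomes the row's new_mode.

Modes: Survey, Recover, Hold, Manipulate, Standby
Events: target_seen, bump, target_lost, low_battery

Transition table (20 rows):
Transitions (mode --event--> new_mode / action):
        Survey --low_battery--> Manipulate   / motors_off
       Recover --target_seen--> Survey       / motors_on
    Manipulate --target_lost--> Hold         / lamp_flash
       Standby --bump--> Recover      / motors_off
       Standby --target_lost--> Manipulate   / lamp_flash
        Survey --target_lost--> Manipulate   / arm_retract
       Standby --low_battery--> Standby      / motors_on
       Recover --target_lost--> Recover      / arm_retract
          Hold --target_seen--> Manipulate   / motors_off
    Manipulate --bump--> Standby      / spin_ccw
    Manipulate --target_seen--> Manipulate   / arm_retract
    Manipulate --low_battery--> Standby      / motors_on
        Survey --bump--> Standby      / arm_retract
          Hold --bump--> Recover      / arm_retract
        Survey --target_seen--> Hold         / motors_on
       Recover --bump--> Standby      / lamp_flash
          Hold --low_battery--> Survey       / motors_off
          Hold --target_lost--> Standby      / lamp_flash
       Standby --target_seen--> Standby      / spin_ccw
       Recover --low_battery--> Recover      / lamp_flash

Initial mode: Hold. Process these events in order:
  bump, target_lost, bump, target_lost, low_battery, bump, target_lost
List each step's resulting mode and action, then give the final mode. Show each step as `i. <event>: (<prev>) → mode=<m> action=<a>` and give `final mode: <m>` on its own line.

1. bump: (Hold) → mode=Recover action=arm_retract
2. target_lost: (Recover) → mode=Recover action=arm_retract
3. bump: (Recover) → mode=Standby action=lamp_flash
4. target_lost: (Standby) → mode=Manipulate action=lamp_flash
5. low_battery: (Manipulate) → mode=Standby action=motors_on
6. bump: (Standby) → mode=Recover action=motors_off
7. target_lost: (Recover) → mode=Recover action=arm_retract

final mode: Recover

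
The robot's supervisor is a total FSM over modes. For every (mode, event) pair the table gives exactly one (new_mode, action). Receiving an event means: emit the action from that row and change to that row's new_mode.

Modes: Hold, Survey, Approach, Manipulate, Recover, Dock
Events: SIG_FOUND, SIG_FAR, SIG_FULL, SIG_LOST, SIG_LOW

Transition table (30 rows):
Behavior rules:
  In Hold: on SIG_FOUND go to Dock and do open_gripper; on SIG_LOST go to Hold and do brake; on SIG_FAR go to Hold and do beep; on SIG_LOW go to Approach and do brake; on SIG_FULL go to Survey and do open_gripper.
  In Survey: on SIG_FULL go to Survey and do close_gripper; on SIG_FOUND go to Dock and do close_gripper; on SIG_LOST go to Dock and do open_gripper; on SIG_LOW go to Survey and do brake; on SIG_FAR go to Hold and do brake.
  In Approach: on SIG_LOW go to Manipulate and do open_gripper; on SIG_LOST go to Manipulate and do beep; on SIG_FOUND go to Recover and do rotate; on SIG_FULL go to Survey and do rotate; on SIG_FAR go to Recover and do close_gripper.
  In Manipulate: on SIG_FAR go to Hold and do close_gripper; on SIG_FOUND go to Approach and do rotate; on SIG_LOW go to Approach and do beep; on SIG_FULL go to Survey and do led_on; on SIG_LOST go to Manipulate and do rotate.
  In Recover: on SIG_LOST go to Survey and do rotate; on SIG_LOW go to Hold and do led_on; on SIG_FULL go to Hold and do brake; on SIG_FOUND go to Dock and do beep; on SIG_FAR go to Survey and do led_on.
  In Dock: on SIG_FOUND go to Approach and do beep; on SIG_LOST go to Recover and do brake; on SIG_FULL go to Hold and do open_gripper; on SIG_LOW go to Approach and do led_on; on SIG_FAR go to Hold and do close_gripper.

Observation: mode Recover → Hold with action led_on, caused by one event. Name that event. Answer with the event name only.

try SIG_FOUND: (Recover, SIG_FOUND) → (Dock, beep)
try SIG_FAR: (Recover, SIG_FAR) → (Survey, led_on)
try SIG_FULL: (Recover, SIG_FULL) → (Hold, brake)
try SIG_LOST: (Recover, SIG_LOST) → (Survey, rotate)
try SIG_LOW: (Recover, SIG_LOW) → (Hold, led_on)  ← matches

SIG_LOW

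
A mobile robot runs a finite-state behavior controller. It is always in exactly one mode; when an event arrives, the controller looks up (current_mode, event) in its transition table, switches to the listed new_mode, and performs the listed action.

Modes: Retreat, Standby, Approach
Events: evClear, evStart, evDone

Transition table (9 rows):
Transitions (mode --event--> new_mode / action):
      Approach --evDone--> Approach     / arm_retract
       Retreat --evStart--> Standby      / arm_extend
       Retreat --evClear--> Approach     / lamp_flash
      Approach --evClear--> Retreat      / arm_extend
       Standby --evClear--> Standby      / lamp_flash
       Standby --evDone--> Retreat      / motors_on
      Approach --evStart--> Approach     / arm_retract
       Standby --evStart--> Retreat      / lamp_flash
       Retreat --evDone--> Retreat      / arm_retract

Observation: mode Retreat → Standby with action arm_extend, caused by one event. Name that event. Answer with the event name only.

try evClear: (Retreat, evClear) → (Approach, lamp_flash)
try evStart: (Retreat, evStart) → (Standby, arm_extend)  ← matches
try evDone: (Retreat, evDone) → (Retreat, arm_retract)

evStart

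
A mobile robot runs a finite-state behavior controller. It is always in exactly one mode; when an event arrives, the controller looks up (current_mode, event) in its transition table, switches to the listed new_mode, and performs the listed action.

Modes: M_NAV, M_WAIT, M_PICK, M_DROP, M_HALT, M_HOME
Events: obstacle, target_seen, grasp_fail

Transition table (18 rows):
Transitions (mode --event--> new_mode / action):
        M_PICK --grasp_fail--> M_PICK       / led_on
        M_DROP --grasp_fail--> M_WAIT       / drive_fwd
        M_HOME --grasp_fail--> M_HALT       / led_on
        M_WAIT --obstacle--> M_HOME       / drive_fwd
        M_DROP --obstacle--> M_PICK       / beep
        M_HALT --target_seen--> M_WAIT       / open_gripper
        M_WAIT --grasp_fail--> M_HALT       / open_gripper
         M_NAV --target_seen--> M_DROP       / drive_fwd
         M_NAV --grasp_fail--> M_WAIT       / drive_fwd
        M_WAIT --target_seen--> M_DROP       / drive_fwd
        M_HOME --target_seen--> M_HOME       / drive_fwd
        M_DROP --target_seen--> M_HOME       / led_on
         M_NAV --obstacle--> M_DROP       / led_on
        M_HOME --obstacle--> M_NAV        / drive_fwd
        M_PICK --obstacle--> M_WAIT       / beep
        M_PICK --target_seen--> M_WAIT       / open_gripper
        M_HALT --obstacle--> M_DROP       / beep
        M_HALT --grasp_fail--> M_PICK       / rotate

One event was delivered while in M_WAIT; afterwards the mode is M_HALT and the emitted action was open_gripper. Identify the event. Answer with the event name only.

grasp_fail

try obstacle: (M_WAIT, obstacle) → (M_HOME, drive_fwd)
try target_seen: (M_WAIT, target_seen) → (M_DROP, drive_fwd)
try grasp_fail: (M_WAIT, grasp_fail) → (M_HALT, open_gripper)  ← matches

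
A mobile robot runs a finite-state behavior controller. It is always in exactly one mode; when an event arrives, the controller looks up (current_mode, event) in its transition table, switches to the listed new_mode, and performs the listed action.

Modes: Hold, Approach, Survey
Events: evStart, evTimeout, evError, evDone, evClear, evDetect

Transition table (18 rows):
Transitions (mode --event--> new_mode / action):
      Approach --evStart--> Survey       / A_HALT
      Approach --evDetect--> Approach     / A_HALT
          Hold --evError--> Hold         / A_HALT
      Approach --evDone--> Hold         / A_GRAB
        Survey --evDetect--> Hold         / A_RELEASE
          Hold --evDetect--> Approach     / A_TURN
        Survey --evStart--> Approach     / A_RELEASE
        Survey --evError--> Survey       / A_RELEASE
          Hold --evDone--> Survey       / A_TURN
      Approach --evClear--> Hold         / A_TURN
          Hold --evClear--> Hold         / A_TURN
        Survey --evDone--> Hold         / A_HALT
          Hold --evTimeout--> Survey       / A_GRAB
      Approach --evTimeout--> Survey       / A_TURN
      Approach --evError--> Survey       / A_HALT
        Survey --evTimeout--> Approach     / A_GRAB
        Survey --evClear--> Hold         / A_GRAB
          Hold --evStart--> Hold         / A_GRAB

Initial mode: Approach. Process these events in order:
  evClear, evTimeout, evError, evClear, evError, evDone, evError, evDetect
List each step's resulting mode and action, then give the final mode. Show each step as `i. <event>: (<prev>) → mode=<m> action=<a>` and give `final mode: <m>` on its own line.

final mode: Hold

1. evClear: (Approach) → mode=Hold action=A_TURN
2. evTimeout: (Hold) → mode=Survey action=A_GRAB
3. evError: (Survey) → mode=Survey action=A_RELEASE
4. evClear: (Survey) → mode=Hold action=A_GRAB
5. evError: (Hold) → mode=Hold action=A_HALT
6. evDone: (Hold) → mode=Survey action=A_TURN
7. evError: (Survey) → mode=Survey action=A_RELEASE
8. evDetect: (Survey) → mode=Hold action=A_RELEASE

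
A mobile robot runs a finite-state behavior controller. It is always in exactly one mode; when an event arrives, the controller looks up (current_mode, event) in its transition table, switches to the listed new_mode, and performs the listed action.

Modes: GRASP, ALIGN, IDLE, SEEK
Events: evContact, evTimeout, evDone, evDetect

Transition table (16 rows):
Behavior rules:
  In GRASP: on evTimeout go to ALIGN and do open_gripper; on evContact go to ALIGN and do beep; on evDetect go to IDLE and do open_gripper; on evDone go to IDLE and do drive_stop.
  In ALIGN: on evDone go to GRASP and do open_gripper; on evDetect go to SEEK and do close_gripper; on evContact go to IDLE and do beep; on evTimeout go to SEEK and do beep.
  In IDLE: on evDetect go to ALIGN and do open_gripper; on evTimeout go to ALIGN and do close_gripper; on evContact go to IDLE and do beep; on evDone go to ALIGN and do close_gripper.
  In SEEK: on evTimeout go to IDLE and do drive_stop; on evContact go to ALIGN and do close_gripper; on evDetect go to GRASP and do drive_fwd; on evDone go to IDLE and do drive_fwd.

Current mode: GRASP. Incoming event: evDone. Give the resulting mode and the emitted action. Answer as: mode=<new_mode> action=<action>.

current mode = GRASP; filter table to that mode:
  (GRASP, evTimeout) → (ALIGN, open_gripper)
  (GRASP, evContact) → (ALIGN, beep)
  (GRASP, evDetect) → (IDLE, open_gripper)
  (GRASP, evDone) → (IDLE, drive_stop)  ← event matches
event = evDone selects (IDLE, drive_stop)

mode=IDLE action=drive_stop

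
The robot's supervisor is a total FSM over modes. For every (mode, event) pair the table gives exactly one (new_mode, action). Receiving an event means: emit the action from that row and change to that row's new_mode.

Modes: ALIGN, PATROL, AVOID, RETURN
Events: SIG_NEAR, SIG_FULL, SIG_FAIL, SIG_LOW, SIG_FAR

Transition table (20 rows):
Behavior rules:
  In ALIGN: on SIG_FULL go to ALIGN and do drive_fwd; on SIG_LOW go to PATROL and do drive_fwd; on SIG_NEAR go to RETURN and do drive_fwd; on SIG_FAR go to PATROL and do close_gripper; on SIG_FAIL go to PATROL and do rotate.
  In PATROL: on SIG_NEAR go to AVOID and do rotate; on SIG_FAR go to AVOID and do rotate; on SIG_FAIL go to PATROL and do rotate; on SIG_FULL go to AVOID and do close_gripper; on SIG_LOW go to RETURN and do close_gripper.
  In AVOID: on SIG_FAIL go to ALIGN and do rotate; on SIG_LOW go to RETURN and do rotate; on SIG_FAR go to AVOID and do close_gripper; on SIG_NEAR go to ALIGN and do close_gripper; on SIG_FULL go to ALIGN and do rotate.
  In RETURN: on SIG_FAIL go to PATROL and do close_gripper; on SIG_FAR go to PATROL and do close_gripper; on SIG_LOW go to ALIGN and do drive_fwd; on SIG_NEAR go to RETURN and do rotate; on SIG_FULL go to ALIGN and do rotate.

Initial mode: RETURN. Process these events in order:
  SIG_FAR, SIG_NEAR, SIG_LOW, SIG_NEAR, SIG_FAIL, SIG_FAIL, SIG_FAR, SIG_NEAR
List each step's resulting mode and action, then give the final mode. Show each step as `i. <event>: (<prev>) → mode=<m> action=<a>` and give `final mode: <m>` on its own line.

1. SIG_FAR: (RETURN) → mode=PATROL action=close_gripper
2. SIG_NEAR: (PATROL) → mode=AVOID action=rotate
3. SIG_LOW: (AVOID) → mode=RETURN action=rotate
4. SIG_NEAR: (RETURN) → mode=RETURN action=rotate
5. SIG_FAIL: (RETURN) → mode=PATROL action=close_gripper
6. SIG_FAIL: (PATROL) → mode=PATROL action=rotate
7. SIG_FAR: (PATROL) → mode=AVOID action=rotate
8. SIG_NEAR: (AVOID) → mode=ALIGN action=close_gripper

final mode: ALIGN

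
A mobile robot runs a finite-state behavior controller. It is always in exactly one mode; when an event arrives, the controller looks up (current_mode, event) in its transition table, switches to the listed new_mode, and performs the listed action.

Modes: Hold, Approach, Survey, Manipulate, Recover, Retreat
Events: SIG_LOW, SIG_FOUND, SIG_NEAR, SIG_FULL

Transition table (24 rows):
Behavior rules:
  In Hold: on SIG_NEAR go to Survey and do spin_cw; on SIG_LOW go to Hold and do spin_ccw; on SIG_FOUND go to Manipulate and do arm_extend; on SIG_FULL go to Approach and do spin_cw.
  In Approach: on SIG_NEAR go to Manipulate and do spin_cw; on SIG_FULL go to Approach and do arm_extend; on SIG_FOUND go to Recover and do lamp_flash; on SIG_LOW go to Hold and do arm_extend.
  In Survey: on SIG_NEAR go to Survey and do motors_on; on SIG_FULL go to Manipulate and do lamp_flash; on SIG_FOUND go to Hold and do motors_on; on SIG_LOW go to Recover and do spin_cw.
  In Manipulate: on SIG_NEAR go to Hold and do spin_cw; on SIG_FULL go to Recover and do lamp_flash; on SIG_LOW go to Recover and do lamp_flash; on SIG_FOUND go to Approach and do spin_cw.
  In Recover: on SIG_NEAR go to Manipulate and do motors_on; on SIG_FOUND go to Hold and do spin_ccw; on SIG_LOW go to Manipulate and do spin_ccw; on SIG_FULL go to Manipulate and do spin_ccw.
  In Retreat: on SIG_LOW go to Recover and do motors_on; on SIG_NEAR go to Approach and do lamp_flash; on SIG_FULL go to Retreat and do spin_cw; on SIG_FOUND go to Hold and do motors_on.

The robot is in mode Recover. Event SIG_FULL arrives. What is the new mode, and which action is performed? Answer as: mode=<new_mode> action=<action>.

mode=Manipulate action=spin_ccw

current mode = Recover; filter table to that mode:
  (Recover, SIG_NEAR) → (Manipulate, motors_on)
  (Recover, SIG_FOUND) → (Hold, spin_ccw)
  (Recover, SIG_LOW) → (Manipulate, spin_ccw)
  (Recover, SIG_FULL) → (Manipulate, spin_ccw)  ← event matches
event = SIG_FULL selects (Manipulate, spin_ccw)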